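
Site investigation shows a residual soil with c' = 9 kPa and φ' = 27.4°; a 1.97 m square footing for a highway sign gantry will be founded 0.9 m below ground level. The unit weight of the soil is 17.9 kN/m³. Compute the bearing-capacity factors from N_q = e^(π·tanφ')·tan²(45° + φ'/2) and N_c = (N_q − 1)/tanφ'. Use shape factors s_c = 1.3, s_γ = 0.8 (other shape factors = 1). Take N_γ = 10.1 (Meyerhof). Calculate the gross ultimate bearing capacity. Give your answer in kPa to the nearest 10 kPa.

tan27.4° = 0.5184, so N_q = e^(π×0.5184)·tan²(58.7°) = 5.096 × 2.705 = 13.78.
N_c = (13.78 − 1)/tan27.4° = 24.66.
q = γ·D_f = 17.9 × 0.9 = 16.11 kPa.
c·N_c·s_c = 9 × 24.665 × 1.3 = 288.58 kPa
q·N_q = 16.11 × 13.785 = 222.08 kPa
0.5·γ·B·N_γ·s_γ = 0.5 × 17.9 × 1.97 × 10.1 × 0.8 = 142.46 kPa
q_ult = 288.58 + 222.08 + 142.46 = 653.11 kPa.

q_ult ≈ 650 kPa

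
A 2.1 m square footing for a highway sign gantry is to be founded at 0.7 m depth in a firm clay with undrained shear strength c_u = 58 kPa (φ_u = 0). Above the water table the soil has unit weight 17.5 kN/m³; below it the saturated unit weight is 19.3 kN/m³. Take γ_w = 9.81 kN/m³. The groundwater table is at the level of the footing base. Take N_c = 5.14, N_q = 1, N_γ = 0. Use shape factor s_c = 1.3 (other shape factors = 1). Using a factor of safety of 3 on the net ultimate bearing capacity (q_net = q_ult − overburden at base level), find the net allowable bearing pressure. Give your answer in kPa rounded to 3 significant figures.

q_all(net) ≈ 129 kPa

Overburden at base level: q = 17.5 × 0.7 = 12.25 kPa.
Cohesion term c·N_c·s_c = 58 × 5.14 × 1.3 = 387.56 kPa; surcharge term q·N_q = 12.25 × 1 = 12.25 kPa.
q_ult = 387.56 + 12.25 = 399.81 kPa.
q_net = 399.81 − 12.25 = 387.56 kPa.
q_all(net) = 387.56 / 3 = 129.19 kPa.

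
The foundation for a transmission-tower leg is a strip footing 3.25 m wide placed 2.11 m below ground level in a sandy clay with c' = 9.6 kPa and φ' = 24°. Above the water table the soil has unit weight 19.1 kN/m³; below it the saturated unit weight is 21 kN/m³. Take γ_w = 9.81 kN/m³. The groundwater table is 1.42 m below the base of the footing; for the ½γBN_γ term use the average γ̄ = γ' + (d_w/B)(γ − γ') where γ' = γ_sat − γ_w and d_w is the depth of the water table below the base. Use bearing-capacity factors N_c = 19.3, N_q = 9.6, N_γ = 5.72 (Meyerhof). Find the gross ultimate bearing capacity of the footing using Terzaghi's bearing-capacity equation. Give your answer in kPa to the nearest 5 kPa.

q_ult ≈ 710 kPa

Effective surcharge at the founding depth q = γ·D_f = 19.1 × 2.11 = 40.301 kPa.
With d_w = 1.42 m < B, γ̄ = 11.19 + (1.42/3.25) × (19.1 − 11.19) = 14.646 kN/m³.
q_ult = c·N_c + q·N_q + 0.5·γ·B·N_γ
     = 9.6 × 19.3 + 40.301 × 9.6 + 0.5 × 14.646 × 3.25 × 5.72
     = 185.28 + 386.89 + 136.14 = 708.3 kPa.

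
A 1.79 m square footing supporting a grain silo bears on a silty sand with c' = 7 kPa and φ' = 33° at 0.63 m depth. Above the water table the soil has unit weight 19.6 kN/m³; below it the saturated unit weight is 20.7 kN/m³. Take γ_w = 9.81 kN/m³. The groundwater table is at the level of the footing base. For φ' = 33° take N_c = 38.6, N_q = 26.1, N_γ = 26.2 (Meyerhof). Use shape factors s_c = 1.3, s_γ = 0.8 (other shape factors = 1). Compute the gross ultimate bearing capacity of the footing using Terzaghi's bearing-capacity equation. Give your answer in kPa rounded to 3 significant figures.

Overburden at base level: q = 19.6 × 0.63 = 12.348 kPa.
Below the base the soil is submerged, so the ½γBN_γ term uses γ' = 20.7 − 9.81 = 10.89 kN/m³.
Cohesion term c·N_c·s_c = 7 × 38.6 × 1.3 = 351.26 kPa; surcharge term q·N_q = 12.348 × 26.1 = 322.28 kPa; self-weight term 0.5·γ·B·N_γ·s_γ = 0.5 × 10.89 × 1.79 × 26.2 × 0.8 = 204.29 kPa.
q_ult = 351.26 + 322.28 + 204.29 = 877.83 kPa.

q_ult ≈ 878 kPa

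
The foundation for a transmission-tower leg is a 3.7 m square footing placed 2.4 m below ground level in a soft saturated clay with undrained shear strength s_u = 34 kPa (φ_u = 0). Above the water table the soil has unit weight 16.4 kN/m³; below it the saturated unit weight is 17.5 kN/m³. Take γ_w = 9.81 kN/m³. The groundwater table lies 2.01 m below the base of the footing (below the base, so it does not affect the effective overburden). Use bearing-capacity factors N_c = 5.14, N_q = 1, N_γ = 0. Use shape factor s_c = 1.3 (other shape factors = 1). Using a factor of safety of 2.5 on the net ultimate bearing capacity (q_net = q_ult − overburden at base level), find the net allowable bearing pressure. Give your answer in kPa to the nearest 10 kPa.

q = γ·D_f = 16.4 × 2.4 = 39.36 kPa.
c·N_c·s_c = 34 × 5.14 × 1.3 = 227.19 kPa
q·N_q = 39.36 × 1 = 39.36 kPa
q_ult = 227.19 + 39.36 = 266.55 kPa.
q_net = 266.55 − 39.36 = 227.19 kPa.
q_all(net) = 227.19 / 2.5 = 90.875 kPa.

q_all(net) ≈ 90 kPa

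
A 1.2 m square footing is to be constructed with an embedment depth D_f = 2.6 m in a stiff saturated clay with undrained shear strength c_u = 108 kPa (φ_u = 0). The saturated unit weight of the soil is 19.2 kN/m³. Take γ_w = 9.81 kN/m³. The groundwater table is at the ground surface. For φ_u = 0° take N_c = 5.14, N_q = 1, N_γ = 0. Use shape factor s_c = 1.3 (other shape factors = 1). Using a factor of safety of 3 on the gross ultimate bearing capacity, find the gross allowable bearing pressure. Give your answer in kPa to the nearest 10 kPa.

With the water table at the surface the whole profile is submerged: γ' = 19.2 − 9.81 = 9.39 kN/m³, so q = γ'·D_f = 24.414 kPa.
q_ult = c·N_c·s_c + q·N_q
     = 108 × 5.14 × 1.3 + 24.414 × 1
     = 721.66 + 24.414 = 746.07 kPa.
q_all = 746.07 / 3 = 248.69 kPa.

q_all ≈ 250 kPa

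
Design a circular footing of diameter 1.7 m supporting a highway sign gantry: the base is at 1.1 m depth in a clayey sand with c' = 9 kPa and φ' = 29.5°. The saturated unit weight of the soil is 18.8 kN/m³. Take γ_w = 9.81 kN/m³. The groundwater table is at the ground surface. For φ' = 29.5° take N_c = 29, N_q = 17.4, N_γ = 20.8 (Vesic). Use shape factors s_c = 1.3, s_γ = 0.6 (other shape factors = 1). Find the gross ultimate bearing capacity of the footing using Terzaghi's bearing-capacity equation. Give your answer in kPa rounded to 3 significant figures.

q_ult ≈ 607 kPa

Water table at ground surface, so effective unit weight γ' = 18.8 − 9.81 = 8.99 kN/m³ is used throughout; overburden q = 8.99 × 1.1 = 9.889 kPa; the same γ' applies in the ½γBN_γ term.
Cohesion term c·N_c·s_c = 9 × 29 × 1.3 = 339.3 kPa; surcharge term q·N_q = 9.889 × 17.4 = 172.07 kPa; self-weight term 0.5·γ·B·N_γ·s_γ = 0.5 × 8.99 × 1.7 × 20.8 × 0.6 = 95.366 kPa.
q_ult = 339.3 + 172.07 + 95.366 = 606.73 kPa.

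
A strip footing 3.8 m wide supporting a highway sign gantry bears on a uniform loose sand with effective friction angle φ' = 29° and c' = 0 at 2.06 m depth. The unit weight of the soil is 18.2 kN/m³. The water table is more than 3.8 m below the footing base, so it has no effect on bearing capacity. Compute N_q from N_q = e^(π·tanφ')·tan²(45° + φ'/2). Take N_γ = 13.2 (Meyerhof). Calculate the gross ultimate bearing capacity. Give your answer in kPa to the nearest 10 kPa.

tan29° = 0.5543, so N_q = e^(π×0.5543)·tan²(59.5°) = 5.705 × 2.882 = 16.44.
Effective surcharge at the founding depth q = γ·D_f = 18.2 × 2.06 = 37.492 kPa.
q_ult = q·N_q + 0.5·γ·B·N_γ
     = 37.492 × 16.443 + 0.5 × 18.2 × 3.8 × 13.2
     = 616.49 + 456.46 = 1072.9 kPa.

q_ult ≈ 1070 kPa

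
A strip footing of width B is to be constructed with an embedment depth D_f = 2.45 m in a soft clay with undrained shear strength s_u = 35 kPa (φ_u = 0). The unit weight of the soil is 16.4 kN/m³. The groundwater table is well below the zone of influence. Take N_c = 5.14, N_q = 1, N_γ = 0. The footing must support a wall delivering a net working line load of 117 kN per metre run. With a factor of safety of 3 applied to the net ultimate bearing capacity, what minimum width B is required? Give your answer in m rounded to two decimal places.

B = 1.95 m

q = γ·D_f = 16.4 × 2.45 = 40.18 kPa.
c·N_c = 35 × 5.14 = 179.9 kPa
q·N_q = 40.18 × 1 = 40.18 kPa
q_ult = 179.9 + 40.18 = 220.08 kPa.
For φ = 0 the ½γBN_γ term vanishes, so q_ult is independent of B. q_net = 220.08 − 40.18 = 179.9 kPa; q_all(net) = 179.9/3 = 59.967 kPa.
Required width B = w / q_all(net) = 117 / 59.967 = 1.951 m.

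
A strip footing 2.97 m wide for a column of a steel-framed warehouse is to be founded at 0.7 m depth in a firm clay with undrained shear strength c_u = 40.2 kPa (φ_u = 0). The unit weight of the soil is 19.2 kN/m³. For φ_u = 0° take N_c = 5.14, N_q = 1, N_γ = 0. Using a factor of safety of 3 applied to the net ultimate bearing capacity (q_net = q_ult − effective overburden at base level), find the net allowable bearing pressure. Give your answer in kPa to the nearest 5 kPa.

q_all(net) ≈ 70 kPa

Overburden at base level: q = 19.2 × 0.7 = 13.44 kPa.
Cohesion term c·N_c = 40.2 × 5.14 = 206.63 kPa; surcharge term q·N_q = 13.44 × 1 = 13.44 kPa.
q_ult = 206.63 + 13.44 = 220.07 kPa.
Net ultimate: q_net = 220.07 − 13.44 = 206.63 kPa.
q_all(net) = 206.63 / 3 = 68.876 kPa.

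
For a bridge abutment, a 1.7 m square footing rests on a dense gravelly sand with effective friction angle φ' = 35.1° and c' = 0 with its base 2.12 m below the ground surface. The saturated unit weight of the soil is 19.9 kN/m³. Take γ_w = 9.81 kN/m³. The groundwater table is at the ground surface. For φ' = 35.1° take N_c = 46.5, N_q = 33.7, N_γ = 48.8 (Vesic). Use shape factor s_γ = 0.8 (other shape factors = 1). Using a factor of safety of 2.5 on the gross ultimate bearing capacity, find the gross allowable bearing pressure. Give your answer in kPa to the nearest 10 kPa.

Water table at ground surface, so effective unit weight γ' = 19.9 − 9.81 = 10.09 kN/m³ is used throughout; overburden q = 10.09 × 2.12 = 21.391 kPa; the same γ' applies in the ½γBN_γ term.
Surcharge term q·N_q = 21.391 × 33.7 = 720.87 kPa; self-weight term 0.5·γ·B·N_γ·s_γ = 0.5 × 10.09 × 1.7 × 48.8 × 0.8 = 334.83 kPa.
q_ult = 720.87 + 334.83 = 1055.7 kPa.
q_all = 1055.7 / 2.5 = 422.28 kPa.

q_all ≈ 420 kPa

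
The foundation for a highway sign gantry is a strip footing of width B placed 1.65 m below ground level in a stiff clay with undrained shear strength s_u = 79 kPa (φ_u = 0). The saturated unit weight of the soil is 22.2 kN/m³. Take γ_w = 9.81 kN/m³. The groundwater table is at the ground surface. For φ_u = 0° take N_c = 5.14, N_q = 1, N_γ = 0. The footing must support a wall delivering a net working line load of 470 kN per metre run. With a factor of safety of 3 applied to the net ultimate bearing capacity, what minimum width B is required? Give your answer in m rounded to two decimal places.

B = 3.47 m

Water table at ground surface, so effective unit weight γ' = 22.2 − 9.81 = 12.39 kN/m³ is used throughout; overburden q = 12.39 × 1.65 = 20.443 kPa.
Cohesion term c·N_c = 79 × 5.14 = 406.06 kPa; surcharge term q·N_q = 20.443 × 1 = 20.443 kPa.
q_ult = 406.06 + 20.443 = 426.5 kPa.
For φ = 0 the ½γBN_γ term vanishes, so q_ult is independent of B. q_net = 426.5 − 20.443 = 406.06 kPa; q_all(net) = 406.06/3 = 135.35 kPa.
Required width B = w / q_all(net) = 470 / 135.35 = 3.472 m.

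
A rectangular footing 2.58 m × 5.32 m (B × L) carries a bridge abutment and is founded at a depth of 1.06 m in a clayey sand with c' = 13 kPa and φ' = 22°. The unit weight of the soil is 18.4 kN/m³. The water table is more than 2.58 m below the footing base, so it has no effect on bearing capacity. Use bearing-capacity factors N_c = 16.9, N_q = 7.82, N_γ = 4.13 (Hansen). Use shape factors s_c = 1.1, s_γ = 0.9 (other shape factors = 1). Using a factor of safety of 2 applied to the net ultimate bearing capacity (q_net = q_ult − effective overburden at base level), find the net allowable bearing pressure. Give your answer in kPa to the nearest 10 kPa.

Overburden at base level: q = 18.4 × 1.06 = 19.504 kPa.
Cohesion term c·N_c·s_c = 13 × 16.9 × 1.1 = 241.67 kPa; surcharge term q·N_q = 19.504 × 7.82 = 152.52 kPa; self-weight term 0.5·γ·B·N_γ·s_γ = 0.5 × 18.4 × 2.58 × 4.13 × 0.9 = 88.227 kPa.
q_ult = 241.67 + 152.52 + 88.227 = 482.42 kPa.
Net ultimate: q_net = 482.42 − 19.504 = 462.91 kPa.
q_all(net) = 462.91 / 2 = 231.46 kPa.

q_all(net) ≈ 230 kPa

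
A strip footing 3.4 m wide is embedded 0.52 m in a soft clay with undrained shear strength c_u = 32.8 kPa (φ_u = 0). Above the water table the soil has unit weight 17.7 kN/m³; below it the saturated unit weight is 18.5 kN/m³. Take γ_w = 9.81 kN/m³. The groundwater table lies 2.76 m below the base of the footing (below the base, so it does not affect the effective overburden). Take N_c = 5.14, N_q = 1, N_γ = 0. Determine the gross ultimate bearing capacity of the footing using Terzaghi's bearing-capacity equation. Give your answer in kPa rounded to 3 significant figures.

q_ult ≈ 178 kPa

q = γ·D_f = 17.7 × 0.52 = 9.204 kPa.
c·N_c = 32.8 × 5.14 = 168.59 kPa
q·N_q = 9.204 × 1 = 9.204 kPa
q_ult = 168.59 + 9.204 = 177.8 kPa.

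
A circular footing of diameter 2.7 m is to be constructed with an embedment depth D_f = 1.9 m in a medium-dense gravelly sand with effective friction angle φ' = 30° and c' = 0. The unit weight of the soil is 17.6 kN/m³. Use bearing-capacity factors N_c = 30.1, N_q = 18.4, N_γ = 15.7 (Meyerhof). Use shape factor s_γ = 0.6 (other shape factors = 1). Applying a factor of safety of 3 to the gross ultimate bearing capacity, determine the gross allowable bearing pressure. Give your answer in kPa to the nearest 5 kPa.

q_all ≈ 280 kPa

q = γ·D_f = 17.6 × 1.9 = 33.44 kPa.
q·N_q = 33.44 × 18.4 = 615.3 kPa
0.5·γ·B·N_γ·s_γ = 0.5 × 17.6 × 2.7 × 15.7 × 0.6 = 223.82 kPa
q_ult = 615.3 + 223.82 = 839.12 kPa.
q_all = q_ult / FS = 839.12 / 3 = 279.71 kPa.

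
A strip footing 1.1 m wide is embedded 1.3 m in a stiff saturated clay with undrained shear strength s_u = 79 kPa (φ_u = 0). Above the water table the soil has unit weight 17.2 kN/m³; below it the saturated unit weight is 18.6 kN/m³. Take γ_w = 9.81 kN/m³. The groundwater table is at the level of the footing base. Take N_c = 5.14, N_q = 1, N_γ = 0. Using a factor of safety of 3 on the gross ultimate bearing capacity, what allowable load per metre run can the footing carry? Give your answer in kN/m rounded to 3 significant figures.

≈ 157 kN/m

q = γ·D_f = 17.2 × 1.3 = 22.36 kPa.
c·N_c = 79 × 5.14 = 406.06 kPa
q·N_q = 22.36 × 1 = 22.36 kPa
q_ult = 406.06 + 22.36 = 428.42 kPa.
Gross allowable pressure q_all = 428.42 / 3 = 142.81 kPa.
Allowable wall load = q_all × B = 142.81 × 1.1 = 157.09 kN per metre run.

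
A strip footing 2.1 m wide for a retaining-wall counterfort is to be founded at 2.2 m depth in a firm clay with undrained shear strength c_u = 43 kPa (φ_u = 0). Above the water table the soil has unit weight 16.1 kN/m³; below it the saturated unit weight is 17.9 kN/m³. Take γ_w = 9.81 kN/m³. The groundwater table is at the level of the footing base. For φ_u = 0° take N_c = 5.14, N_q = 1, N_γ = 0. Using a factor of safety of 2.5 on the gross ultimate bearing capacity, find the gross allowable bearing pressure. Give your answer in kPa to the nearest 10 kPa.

q_all ≈ 100 kPa

Overburden at base level: q = 16.1 × 2.2 = 35.42 kPa.
Cohesion term c·N_c = 43 × 5.14 = 221.02 kPa; surcharge term q·N_q = 35.42 × 1 = 35.42 kPa.
q_ult = 221.02 + 35.42 = 256.44 kPa.
q_all = 256.44 / 2.5 = 102.58 kPa.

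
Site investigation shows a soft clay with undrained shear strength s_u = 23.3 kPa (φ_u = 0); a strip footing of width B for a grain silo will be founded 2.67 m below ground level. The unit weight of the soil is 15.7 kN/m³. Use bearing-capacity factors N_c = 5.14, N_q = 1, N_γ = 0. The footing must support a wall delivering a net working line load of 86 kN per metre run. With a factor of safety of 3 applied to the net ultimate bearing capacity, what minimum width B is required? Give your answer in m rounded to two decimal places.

Overburden at base level: q = 15.7 × 2.67 = 41.919 kPa.
Cohesion term c·N_c = 23.3 × 5.14 = 119.76 kPa; surcharge term q·N_q = 41.919 × 1 = 41.919 kPa.
q_ult = 119.76 + 41.919 = 161.68 kPa.
For φ = 0 the ½γBN_γ term vanishes, so q_ult is independent of B. q_net = 161.68 − 41.919 = 119.76 kPa; q_all(net) = 119.76/3 = 39.921 kPa.
Required width B = w / q_all(net) = 86 / 39.921 = 2.154 m.

B = 2.15 m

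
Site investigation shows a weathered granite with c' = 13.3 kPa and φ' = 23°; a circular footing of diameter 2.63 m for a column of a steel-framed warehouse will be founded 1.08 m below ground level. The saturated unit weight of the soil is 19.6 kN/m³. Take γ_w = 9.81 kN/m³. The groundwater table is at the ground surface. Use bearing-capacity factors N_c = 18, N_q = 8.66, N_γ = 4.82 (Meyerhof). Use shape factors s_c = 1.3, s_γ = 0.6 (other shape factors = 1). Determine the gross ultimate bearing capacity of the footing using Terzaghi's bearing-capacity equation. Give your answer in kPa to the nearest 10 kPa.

q_ult ≈ 440 kPa

γ' = 19.6 − 9.81 = 9.79 kN/m³ (submerged throughout). q = 9.79 × 1.08 = 10.573 kPa; the same γ' applies in the ½γBN_γ term.
c·N_c·s_c = 13.3 × 18 × 1.3 = 311.22 kPa
q·N_q = 10.573 × 8.66 = 91.564 kPa
0.5·γ·B·N_γ·s_γ = 0.5 × 9.79 × 2.63 × 4.82 × 0.6 = 37.231 kPa
q_ult = 311.22 + 91.564 + 37.231 = 440.02 kPa.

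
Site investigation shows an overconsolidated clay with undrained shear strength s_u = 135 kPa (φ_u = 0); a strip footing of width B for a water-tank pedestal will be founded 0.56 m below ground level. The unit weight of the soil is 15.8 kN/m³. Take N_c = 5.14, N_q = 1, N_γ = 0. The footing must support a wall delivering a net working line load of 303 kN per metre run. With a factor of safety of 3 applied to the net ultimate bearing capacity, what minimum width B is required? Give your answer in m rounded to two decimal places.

q = γ·D_f = 15.8 × 0.56 = 8.848 kPa.
c·N_c = 135 × 5.14 = 693.9 kPa
q·N_q = 8.848 × 1 = 8.848 kPa
q_ult = 693.9 + 8.848 = 702.75 kPa.
For φ = 0 the ½γBN_γ term vanishes, so q_ult is independent of B. q_net = 702.75 − 8.848 = 693.9 kPa; q_all(net) = 693.9/3 = 231.3 kPa.
Required width B = w / q_all(net) = 303 / 231.3 = 1.31 m.

B = 1.31 m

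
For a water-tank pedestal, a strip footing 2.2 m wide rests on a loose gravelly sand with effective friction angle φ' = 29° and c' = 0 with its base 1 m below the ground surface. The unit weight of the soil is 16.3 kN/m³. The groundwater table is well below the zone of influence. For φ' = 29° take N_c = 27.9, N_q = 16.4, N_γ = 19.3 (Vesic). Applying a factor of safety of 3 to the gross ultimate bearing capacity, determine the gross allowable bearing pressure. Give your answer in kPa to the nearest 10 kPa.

q_all ≈ 200 kPa

q = γ·D_f = 16.3 × 1 = 16.3 kPa.
q·N_q = 16.3 × 16.4 = 267.32 kPa
0.5·γ·B·N_γ = 0.5 × 16.3 × 2.2 × 19.3 = 346.05 kPa
q_ult = 267.32 + 346.05 = 613.37 kPa.
q_all = q_ult / FS = 613.37 / 3 = 204.46 kPa.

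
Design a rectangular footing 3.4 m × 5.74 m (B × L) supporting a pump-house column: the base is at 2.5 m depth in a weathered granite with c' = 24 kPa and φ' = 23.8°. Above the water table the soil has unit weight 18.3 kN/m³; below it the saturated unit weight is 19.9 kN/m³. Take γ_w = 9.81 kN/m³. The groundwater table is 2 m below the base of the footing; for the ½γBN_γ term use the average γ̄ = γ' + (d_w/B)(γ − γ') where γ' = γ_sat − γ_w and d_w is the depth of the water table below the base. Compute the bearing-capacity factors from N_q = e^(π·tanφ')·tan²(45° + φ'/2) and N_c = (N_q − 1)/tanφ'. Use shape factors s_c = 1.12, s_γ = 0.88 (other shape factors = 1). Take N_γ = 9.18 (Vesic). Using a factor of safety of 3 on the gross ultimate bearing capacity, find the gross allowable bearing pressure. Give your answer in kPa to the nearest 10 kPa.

N_q = e^(π·tan23.8°)·tan²(56.9°) = 9.41; N_c = (N_q − 1)/tanφ' = 19.06.
q = γ·D_f = 18.3 × 2.5 = 45.75 kPa.
γ' = 10.09 kN/m³; averaging over the depth B below the base, γ̄ = γ' + (d_w/B)(γ − γ') = 14.919 kN/m³.
c·N_c·s_c = 24 × 19.059 × 1.12 = 512.31 kPa
q·N_q = 45.75 × 9.4061 = 430.33 kPa
0.5·γ·B·N_γ·s_γ = 0.5 × 14.919 × 3.4 × 9.18 × 0.88 = 204.89 kPa
q_ult = 512.31 + 430.33 + 204.89 = 1147.5 kPa.
q_all = 1147.5 / 3 = 382.51 kPa.

q_all ≈ 380 kPa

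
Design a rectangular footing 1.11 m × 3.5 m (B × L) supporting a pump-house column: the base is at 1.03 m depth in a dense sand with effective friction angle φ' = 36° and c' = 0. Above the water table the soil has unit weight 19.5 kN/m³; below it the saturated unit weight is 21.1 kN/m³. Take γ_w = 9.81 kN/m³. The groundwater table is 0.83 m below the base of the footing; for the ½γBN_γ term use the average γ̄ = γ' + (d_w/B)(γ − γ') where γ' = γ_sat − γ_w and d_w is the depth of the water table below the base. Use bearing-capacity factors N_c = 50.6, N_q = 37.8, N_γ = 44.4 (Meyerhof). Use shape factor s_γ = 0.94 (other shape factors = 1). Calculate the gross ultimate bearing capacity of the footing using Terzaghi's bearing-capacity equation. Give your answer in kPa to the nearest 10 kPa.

Effective surcharge at the founding depth q = γ·D_f = 19.5 × 1.03 = 20.085 kPa.
With d_w = 0.83 m < B, γ̄ = 11.29 + (0.83/1.11) × (19.5 − 11.29) = 17.429 kN/m³.
q_ult = q·N_q + 0.5·γ·B·N_γ·s_γ
     = 20.085 × 37.8 + 0.5 × 17.429 × 1.11 × 44.4 × 0.94
     = 759.21 + 403.72 = 1162.9 kPa.

q_ult ≈ 1160 kPa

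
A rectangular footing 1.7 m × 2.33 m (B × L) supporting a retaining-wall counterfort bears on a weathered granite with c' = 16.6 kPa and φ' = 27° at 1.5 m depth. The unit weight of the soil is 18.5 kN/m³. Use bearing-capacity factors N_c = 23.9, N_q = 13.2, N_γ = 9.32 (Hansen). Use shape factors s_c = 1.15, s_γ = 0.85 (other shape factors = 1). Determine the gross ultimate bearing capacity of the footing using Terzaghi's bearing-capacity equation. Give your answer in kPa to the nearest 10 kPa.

Effective surcharge at the founding depth q = γ·D_f = 18.5 × 1.5 = 27.75 kPa.
q_ult = c·N_c·s_c + q·N_q + 0.5·γ·B·N_γ·s_γ
     = 16.6 × 23.9 × 1.15 + 27.75 × 13.2 + 0.5 × 18.5 × 1.7 × 9.32 × 0.85
     = 456.25 + 366.3 + 124.57 = 947.12 kPa.

q_ult ≈ 950 kPa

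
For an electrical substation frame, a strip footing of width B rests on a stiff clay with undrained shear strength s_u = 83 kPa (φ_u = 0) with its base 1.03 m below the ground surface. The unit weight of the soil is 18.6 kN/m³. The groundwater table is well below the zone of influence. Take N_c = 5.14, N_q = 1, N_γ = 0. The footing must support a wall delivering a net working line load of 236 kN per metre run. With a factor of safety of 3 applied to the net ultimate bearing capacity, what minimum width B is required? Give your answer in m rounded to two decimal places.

B = 1.66 m

Overburden at base level: q = 18.6 × 1.03 = 19.158 kPa.
Cohesion term c·N_c = 83 × 5.14 = 426.62 kPa; surcharge term q·N_q = 19.158 × 1 = 19.158 kPa.
q_ult = 426.62 + 19.158 = 445.78 kPa.
For φ = 0 the ½γBN_γ term vanishes, so q_ult is independent of B. q_net = 445.78 − 19.158 = 426.62 kPa; q_all(net) = 426.62/3 = 142.21 kPa.
Required width B = w / q_all(net) = 236 / 142.21 = 1.66 m.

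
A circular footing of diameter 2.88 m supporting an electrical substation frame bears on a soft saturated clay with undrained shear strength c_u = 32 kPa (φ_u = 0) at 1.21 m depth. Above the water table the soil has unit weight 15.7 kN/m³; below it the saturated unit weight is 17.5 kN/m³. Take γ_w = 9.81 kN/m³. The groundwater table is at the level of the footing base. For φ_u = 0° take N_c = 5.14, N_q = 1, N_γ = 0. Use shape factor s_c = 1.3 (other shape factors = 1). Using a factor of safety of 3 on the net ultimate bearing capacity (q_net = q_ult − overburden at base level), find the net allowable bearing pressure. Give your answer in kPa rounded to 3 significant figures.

Overburden at base level: q = 15.7 × 1.21 = 18.997 kPa.
Cohesion term c·N_c·s_c = 32 × 5.14 × 1.3 = 213.82 kPa; surcharge term q·N_q = 18.997 × 1 = 18.997 kPa.
q_ult = 213.82 + 18.997 = 232.82 kPa.
q_net = 232.82 − 18.997 = 213.82 kPa.
q_all(net) = 213.82 / 3 = 71.275 kPa.

q_all(net) ≈ 71.3 kPa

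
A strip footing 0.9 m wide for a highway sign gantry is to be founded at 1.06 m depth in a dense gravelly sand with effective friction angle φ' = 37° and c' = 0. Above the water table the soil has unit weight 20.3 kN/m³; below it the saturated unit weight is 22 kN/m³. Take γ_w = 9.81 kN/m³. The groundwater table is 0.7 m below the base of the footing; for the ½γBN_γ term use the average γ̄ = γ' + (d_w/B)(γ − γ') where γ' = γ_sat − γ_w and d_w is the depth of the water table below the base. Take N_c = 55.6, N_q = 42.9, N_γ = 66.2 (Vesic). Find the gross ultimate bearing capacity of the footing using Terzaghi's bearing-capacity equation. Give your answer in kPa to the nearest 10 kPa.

q_ult ≈ 1470 kPa

q = γ·D_f = 20.3 × 1.06 = 21.518 kPa.
γ' = 12.19 kN/m³; averaging over the depth B below the base, γ̄ = γ' + (d_w/B)(γ − γ') = 18.498 kN/m³.
q·N_q = 21.518 × 42.9 = 923.12 kPa
0.5·γ·B·N_γ = 0.5 × 18.498 × 0.9 × 66.2 = 551.05 kPa
q_ult = 923.12 + 551.05 = 1474.2 kPa.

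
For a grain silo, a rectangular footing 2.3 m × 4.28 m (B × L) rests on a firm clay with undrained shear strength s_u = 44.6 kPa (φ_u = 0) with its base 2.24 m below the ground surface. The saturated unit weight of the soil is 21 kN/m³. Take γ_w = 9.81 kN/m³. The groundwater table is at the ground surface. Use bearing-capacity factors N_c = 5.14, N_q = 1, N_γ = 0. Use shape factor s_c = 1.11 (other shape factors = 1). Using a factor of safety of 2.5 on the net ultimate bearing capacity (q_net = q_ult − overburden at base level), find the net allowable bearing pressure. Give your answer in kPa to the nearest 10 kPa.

q_all(net) ≈ 100 kPa

Water table at ground surface, so effective unit weight γ' = 21 − 9.81 = 11.19 kN/m³ is used throughout; overburden q = 11.19 × 2.24 = 25.066 kPa.
Cohesion term c·N_c·s_c = 44.6 × 5.14 × 1.11 = 254.46 kPa; surcharge term q·N_q = 25.066 × 1 = 25.066 kPa.
q_ult = 254.46 + 25.066 = 279.53 kPa.
q_net = 279.53 − 25.066 = 254.46 kPa.
q_all(net) = 254.46 / 2.5 = 101.78 kPa.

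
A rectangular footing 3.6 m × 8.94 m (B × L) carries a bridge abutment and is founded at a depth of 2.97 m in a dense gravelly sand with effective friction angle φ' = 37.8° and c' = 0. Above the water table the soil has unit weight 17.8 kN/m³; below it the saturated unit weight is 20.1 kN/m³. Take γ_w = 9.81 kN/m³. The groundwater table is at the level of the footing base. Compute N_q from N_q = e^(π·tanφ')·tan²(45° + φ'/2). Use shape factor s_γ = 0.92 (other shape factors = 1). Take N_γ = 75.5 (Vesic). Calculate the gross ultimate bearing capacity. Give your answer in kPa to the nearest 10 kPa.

q_ult ≈ 3810 kPa

tan37.8° = 0.7757, so N_q = e^(π×0.7757)·tan²(63.9°) = 11.437 × 4.167 = 47.66.
q = γ·D_f = 17.8 × 2.97 = 52.866 kPa.
For the ½γBN_γ term take γ' = 20.1 − 9.81 = 10.29 kN/m³ (soil below base is submerged).
q·N_q = 52.866 × 47.655 = 2519.4 kPa
0.5·γ·B·N_γ·s_γ = 0.5 × 10.29 × 3.6 × 75.5 × 0.92 = 1286.5 kPa
q_ult = 2519.4 + 1286.5 = 3805.9 kPa.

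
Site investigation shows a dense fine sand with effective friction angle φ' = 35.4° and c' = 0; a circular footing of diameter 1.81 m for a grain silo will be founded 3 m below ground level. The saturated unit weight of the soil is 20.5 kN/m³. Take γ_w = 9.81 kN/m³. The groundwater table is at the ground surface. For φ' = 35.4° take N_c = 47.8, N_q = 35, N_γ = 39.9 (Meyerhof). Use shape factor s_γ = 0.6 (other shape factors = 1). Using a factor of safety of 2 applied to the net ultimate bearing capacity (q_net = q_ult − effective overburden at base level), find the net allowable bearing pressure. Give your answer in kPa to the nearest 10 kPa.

Water table at ground surface, so effective unit weight γ' = 20.5 − 9.81 = 10.69 kN/m³ is used throughout; overburden q = 10.69 × 3 = 32.07 kPa; the same γ' applies in the ½γBN_γ term.
Surcharge term q·N_q = 32.07 × 35 = 1122.5 kPa; self-weight term 0.5·γ·B·N_γ·s_γ = 0.5 × 10.69 × 1.81 × 39.9 × 0.6 = 231.61 kPa.
q_ult = 1122.5 + 231.61 = 1354.1 kPa.
Net ultimate: q_net = 1354.1 − 32.07 = 1322 kPa.
q_all(net) = 1322 / 2 = 660.99 kPa.

q_all(net) ≈ 660 kPa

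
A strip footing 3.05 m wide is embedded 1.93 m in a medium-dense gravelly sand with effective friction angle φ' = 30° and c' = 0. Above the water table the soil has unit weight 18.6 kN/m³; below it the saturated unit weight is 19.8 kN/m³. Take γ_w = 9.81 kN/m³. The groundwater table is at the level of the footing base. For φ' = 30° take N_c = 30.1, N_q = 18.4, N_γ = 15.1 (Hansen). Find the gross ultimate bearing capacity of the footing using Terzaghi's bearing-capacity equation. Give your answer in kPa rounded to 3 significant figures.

q_ult ≈ 891 kPa

Effective surcharge at the founding depth q = γ·D_f = 18.6 × 1.93 = 35.898 kPa.
The water table coincides with the base, so in the self-weight term γ → γ' = 9.99 kN/m³.
q_ult = q·N_q + 0.5·γ·B·N_γ
     = 35.898 × 18.4 + 0.5 × 9.99 × 3.05 × 15.1
     = 660.52 + 230.04 = 890.57 kPa.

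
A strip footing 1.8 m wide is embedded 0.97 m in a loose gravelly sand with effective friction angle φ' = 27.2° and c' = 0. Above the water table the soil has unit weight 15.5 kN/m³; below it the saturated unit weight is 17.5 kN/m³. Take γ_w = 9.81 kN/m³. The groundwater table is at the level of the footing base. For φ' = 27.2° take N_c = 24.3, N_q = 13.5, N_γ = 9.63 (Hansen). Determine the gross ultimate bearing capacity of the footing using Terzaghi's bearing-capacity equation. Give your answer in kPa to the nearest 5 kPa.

q = γ·D_f = 15.5 × 0.97 = 15.035 kPa.
For the ½γBN_γ term take γ' = 17.5 − 9.81 = 7.69 kN/m³ (soil below base is submerged).
q·N_q = 15.035 × 13.5 = 202.97 kPa
0.5·γ·B·N_γ = 0.5 × 7.69 × 1.8 × 9.63 = 66.649 kPa
q_ult = 202.97 + 66.649 = 269.62 kPa.

q_ult ≈ 270 kPa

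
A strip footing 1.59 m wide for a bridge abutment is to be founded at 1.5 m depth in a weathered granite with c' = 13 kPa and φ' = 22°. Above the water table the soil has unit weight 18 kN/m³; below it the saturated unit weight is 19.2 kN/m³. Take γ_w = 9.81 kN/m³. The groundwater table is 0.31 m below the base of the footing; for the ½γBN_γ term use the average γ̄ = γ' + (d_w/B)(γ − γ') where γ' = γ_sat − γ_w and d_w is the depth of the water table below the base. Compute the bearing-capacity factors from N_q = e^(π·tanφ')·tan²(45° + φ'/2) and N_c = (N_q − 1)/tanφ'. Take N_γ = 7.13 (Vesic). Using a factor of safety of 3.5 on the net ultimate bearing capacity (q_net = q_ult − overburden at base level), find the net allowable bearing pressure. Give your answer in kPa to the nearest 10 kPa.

N_q = e^(π·tan22°)·tan²(56°) = 7.82; N_c = (N_q − 1)/tanφ' = 16.88.
Overburden at base level: q = 18 × 1.5 = 27 kPa.
The water table is 0.31 m below the base (< B = 1.59 m), so the ½γBN_γ term uses γ̄ = γ' + (d_w/B)(γ − γ') = 9.39 + (0.31/1.59)(18 − 9.39) = 11.069 kN/m³.
Cohesion term c·N_c = 13 × 16.883 = 219.48 kPa; surcharge term q·N_q = 27 × 7.8211 = 211.17 kPa; self-weight term 0.5·γ·B·N_γ = 0.5 × 11.069 × 1.59 × 7.13 = 62.741 kPa.
q_ult = 219.48 + 211.17 + 62.741 = 493.39 kPa.
q_net = 493.39 − 27 = 466.39 kPa.
q_all(net) = 466.39 / 3.5 = 133.25 kPa.

q_all(net) ≈ 130 kPa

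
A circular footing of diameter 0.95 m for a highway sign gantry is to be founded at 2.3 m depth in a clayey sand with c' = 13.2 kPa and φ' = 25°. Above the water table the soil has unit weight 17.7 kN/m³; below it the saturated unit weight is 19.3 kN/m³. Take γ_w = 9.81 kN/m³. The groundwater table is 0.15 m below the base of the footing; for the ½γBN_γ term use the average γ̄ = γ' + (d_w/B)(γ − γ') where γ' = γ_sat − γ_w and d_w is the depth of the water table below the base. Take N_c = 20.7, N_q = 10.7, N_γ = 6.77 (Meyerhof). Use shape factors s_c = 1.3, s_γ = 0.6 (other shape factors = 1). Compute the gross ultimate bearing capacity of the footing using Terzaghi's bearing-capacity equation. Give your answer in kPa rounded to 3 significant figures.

q_ult ≈ 812 kPa

Overburden at base level: q = 17.7 × 2.3 = 40.71 kPa.
The water table is 0.15 m below the base (< B = 0.95 m), so the ½γBN_γ term uses γ̄ = γ' + (d_w/B)(γ − γ') = 9.49 + (0.15/0.95)(17.7 − 9.49) = 10.786 kN/m³.
Cohesion term c·N_c·s_c = 13.2 × 20.7 × 1.3 = 355.21 kPa; surcharge term q·N_q = 40.71 × 10.7 = 435.6 kPa; self-weight term 0.5·γ·B·N_γ·s_γ = 0.5 × 10.786 × 0.95 × 6.77 × 0.6 = 20.812 kPa.
q_ult = 355.21 + 435.6 + 20.812 = 811.62 kPa.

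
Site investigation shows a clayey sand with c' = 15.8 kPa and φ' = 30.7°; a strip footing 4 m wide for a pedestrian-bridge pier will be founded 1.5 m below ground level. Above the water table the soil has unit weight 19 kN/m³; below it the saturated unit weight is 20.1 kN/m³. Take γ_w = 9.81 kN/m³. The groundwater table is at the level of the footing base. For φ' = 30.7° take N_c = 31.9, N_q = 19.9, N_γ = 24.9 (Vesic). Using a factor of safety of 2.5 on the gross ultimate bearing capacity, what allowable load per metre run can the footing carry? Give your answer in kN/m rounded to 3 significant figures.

≈ 2530 kN/m

Effective surcharge at the founding depth q = γ·D_f = 19 × 1.5 = 28.5 kPa.
The water table coincides with the base, so in the self-weight term γ → γ' = 10.29 kN/m³.
q_ult = c·N_c + q·N_q + 0.5·γ·B·N_γ
     = 15.8 × 31.9 + 28.5 × 19.9 + 0.5 × 10.29 × 4 × 24.9
     = 504.02 + 567.15 + 512.44 = 1583.6 kPa.
Gross allowable pressure q_all = 1583.6 / 2.5 = 633.44 kPa.
Allowable wall load = q_all × B = 633.44 × 4 = 2533.8 kN per metre run.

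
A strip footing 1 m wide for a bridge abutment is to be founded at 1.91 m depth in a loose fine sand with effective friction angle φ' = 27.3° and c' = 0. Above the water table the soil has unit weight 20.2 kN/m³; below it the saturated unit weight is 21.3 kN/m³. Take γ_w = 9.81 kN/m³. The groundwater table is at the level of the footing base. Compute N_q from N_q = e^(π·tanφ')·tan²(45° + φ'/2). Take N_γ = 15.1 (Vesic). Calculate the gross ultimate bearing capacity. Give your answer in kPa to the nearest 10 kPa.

q_ult ≈ 610 kPa

tan27.3° = 0.5161, so N_q = e^(π×0.5161)·tan²(58.65°) = 5.061 × 2.694 = 13.64.
Effective surcharge at the founding depth q = γ·D_f = 20.2 × 1.91 = 38.582 kPa.
The water table coincides with the base, so in the self-weight term γ → γ' = 11.49 kN/m³.
q_ult = q·N_q + 0.5·γ·B·N_γ
     = 38.582 × 13.636 + 0.5 × 11.49 × 1 × 15.1
     = 526.1 + 86.749 = 612.84 kPa.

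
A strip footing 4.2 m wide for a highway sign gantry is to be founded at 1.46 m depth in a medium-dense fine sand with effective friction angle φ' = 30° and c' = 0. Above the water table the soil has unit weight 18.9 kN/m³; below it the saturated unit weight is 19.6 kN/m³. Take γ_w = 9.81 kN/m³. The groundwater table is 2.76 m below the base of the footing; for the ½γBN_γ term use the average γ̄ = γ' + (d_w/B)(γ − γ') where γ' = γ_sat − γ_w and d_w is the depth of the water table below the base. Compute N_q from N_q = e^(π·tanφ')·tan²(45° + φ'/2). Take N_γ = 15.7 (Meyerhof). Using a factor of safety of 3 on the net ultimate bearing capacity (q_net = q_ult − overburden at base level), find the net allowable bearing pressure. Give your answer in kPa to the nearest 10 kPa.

q_all(net) ≈ 330 kPa

N_q = e^(π·tan30°)·tan²(60°) = 18.4.
q = γ·D_f = 18.9 × 1.46 = 27.594 kPa.
γ' = 9.79 kN/m³; averaging over the depth B below the base, γ̄ = γ' + (d_w/B)(γ − γ') = 15.777 kN/m³.
q·N_q = 27.594 × 18.401 = 507.76 kPa
0.5·γ·B·N_γ = 0.5 × 15.777 × 4.2 × 15.7 = 520.15 kPa
q_ult = 507.76 + 520.15 = 1027.9 kPa.
q_net = 1027.9 − 27.594 = 1000.3 kPa.
q_all(net) = 1000.3 / 3 = 333.44 kPa.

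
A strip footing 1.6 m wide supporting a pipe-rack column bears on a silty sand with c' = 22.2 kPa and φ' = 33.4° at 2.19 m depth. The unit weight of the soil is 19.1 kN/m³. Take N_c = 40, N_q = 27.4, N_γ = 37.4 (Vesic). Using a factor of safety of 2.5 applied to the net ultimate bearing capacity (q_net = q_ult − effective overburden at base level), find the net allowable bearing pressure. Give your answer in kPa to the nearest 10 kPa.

q_all(net) ≈ 1030 kPa

Overburden at base level: q = 19.1 × 2.19 = 41.829 kPa.
Cohesion term c·N_c = 22.2 × 40 = 888 kPa; surcharge term q·N_q = 41.829 × 27.4 = 1146.1 kPa; self-weight term 0.5·γ·B·N_γ = 0.5 × 19.1 × 1.6 × 37.4 = 571.47 kPa.
q_ult = 888 + 1146.1 + 571.47 = 2605.6 kPa.
Net ultimate: q_net = 2605.6 − 41.829 = 2563.8 kPa.
q_all(net) = 2563.8 / 2.5 = 1025.5 kPa.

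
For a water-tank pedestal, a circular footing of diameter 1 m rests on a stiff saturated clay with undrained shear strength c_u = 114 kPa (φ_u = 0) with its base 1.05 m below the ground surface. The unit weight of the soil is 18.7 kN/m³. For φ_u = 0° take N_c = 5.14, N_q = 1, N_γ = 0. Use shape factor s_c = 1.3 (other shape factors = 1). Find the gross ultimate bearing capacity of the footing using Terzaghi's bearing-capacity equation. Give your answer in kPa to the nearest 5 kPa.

Effective surcharge at the founding depth q = γ·D_f = 18.7 × 1.05 = 19.635 kPa.
q_ult = c·N_c·s_c + q·N_q
     = 114 × 5.14 × 1.3 + 19.635 × 1
     = 761.75 + 19.635 = 781.38 kPa.

q_ult ≈ 780 kPa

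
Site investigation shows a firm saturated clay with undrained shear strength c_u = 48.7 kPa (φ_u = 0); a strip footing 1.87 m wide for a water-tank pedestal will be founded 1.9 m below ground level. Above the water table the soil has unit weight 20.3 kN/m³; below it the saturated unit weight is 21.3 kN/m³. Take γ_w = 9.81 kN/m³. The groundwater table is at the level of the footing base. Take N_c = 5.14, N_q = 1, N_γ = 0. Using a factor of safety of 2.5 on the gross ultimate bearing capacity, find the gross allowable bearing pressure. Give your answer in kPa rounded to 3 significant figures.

Effective surcharge at the founding depth q = γ·D_f = 20.3 × 1.9 = 38.57 kPa.
q_ult = c·N_c + q·N_q
     = 48.7 × 5.14 + 38.57 × 1
     = 250.32 + 38.57 = 288.89 kPa.
q_all = 288.89 / 2.5 = 115.56 kPa.

q_all ≈ 116 kPa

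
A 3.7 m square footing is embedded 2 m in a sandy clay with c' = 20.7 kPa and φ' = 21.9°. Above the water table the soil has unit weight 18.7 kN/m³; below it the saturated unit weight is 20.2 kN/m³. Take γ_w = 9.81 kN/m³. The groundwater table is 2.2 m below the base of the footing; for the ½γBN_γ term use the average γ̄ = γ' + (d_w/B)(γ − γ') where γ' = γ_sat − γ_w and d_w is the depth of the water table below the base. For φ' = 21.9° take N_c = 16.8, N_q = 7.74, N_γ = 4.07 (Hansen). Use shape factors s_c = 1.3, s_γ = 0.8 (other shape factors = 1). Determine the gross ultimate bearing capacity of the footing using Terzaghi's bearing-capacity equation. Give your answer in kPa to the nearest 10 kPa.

Overburden at base level: q = 18.7 × 2 = 37.4 kPa.
The water table is 2.2 m below the base (< B = 3.7 m), so the ½γBN_γ term uses γ̄ = γ' + (d_w/B)(γ − γ') = 10.39 + (2.2/3.7)(18.7 − 10.39) = 15.331 kN/m³.
Cohesion term c·N_c·s_c = 20.7 × 16.8 × 1.3 = 452.09 kPa; surcharge term q·N_q = 37.4 × 7.74 = 289.48 kPa; self-weight term 0.5·γ·B·N_γ·s_γ = 0.5 × 15.331 × 3.7 × 4.07 × 0.8 = 92.348 kPa.
q_ult = 452.09 + 289.48 + 92.348 = 833.91 kPa.

q_ult ≈ 830 kPa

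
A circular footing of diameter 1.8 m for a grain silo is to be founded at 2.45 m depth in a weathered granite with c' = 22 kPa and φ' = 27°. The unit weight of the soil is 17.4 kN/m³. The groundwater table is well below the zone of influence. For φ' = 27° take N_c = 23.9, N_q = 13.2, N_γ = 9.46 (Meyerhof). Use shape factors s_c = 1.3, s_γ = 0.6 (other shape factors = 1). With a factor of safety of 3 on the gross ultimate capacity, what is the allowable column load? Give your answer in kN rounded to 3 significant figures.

q = γ·D_f = 17.4 × 2.45 = 42.63 kPa.
c·N_c·s_c = 22 × 23.9 × 1.3 = 683.54 kPa
q·N_q = 42.63 × 13.2 = 562.72 kPa
0.5·γ·B·N_γ·s_γ = 0.5 × 17.4 × 1.8 × 9.46 × 0.6 = 88.886 kPa
q_ult = 683.54 + 562.72 + 88.886 = 1335.1 kPa.
Gross allowable pressure q_all = 1335.1 / 3 = 445.05 kPa.
Footing area = 2.5447 m², so allowable column load = 445.05 × 2.5447 = 1132.5 kN.

P_all ≈ 1130 kN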